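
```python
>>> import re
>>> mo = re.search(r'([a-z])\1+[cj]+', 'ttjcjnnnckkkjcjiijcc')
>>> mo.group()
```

'ttjcj'

`\1` is not a pattern — it's the concrete string captured by group 1, re-applied verbatim.
The match spans [0:5] → 'ttjcj'.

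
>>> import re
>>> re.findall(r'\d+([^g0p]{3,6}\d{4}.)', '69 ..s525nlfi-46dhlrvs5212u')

['dhlrvs5212u']

Pattern: one or more of a digit; then 3 to 6 of any character except [g0p], then exactly 4 of a digit, then any character (captured).
Walking the string: at [14:27] match '46dhlrvs5212u', group 1 = 'dhlrvs5212u'.
One capturing group, so `findall` returns just the captured substring from the one match — 1 in all.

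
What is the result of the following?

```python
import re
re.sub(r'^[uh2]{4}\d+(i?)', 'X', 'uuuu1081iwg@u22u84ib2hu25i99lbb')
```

'Xwg@u22u84ib2hu25i99lbb'

The pattern matches anchored at the start of the string; then exactly 4 of one of [uh2], then one or more of a digit; then optionally a literal 'i' (captured).
Every occurrence is swapped for 'X'.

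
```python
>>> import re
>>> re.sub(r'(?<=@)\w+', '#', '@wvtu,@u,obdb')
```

The `(?=…)`/`(?<=…)` assertion just peeks at neighbouring text; it doesn't advance the match position.
Matches: at [1:5] → 'wvtu'; at [7:8] → 'u'.
Every occurrence is swapped for '#'.

'@#,@#,obdb'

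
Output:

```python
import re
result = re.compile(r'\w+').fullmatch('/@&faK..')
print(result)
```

None

This matches one or more of a word character.
`re.fullmatch` requires the pattern to consume the entire string.
Here there's no way to consume every character, so the call returns None.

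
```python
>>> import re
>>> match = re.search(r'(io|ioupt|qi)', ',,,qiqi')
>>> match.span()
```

The match spans [3:5] → 'qi'.

(3, 5)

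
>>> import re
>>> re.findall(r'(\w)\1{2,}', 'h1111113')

A backreference is literal: `\1` must see the identical characters the first group matched.
Matches: at [1:7] match '111111', group 1 = '1'.
Because there's exactly one group, `findall` drops the full match and keeps group 1 from the one hit.

['1']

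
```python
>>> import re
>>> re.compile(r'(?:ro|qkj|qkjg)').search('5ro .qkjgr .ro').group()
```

'ro'

`re.search` tries every starting position until one works.
The match spans [1:3] → 'ro'.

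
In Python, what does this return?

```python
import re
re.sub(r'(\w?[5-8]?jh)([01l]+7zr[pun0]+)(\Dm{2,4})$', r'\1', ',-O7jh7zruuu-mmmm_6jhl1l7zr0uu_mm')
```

Pattern: optionally a word character, then optionally a character in [5-8], then the literal 'jh' (captured); then one or more of one of [01l], then the literal '7zr', then one or more of one of [pun0] (captured); then a non-digit, then 2 to 4 of the literal 'm' (captured); then anchored at the end.
Matches: at [17:33] → '_6jhl1l7zr0uu_mm'.
`\1` in the replacement pulls in group 1's text for each match.

',-O7jh7zruuu-mmmm_6jh'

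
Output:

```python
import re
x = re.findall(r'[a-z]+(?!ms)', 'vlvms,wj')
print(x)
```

Because the assertion is negative and zero-width, positions next to the forbidden text are skipped.
Walking the string: at [0:5] → 'vlvms'; at [6:8] → 'wj'.
`findall` yields the raw match text (2 of them) because the pattern has no groups.

['vlvms', 'wj']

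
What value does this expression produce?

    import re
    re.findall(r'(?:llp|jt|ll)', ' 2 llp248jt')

['llp', 'jt']

Alternation tries branches left to right and keeps the first one that lets the overall match succeed at that position.
Walking the string: at [3:6] → 'llp'; at [9:11] → 'jt'.
Since nothing is captured, `findall` lists the 2 matched substrings directly.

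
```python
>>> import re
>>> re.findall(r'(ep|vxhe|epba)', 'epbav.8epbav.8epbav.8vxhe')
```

['ep', 'ep', 'ep', 'vxhe']

Branches in `(...|...)` are attempted left-to-right; the first branch that allows the whole pattern to succeed is taken.
Scanning left to right: at [0:2] match 'ep', group 1 = 'ep'; at [7:9] match 'ep', group 1 = 'ep'; at [14:16] match 'ep', group 1 = 'ep'; at [21:25] match 'vxhe', group 1 = 'vxhe'.
Because there's exactly one group, `findall` drops the full match and keeps group 1 from each hit.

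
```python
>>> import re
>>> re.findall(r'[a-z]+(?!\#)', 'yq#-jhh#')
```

['y', 'jh']

A negative assertion filters positions out without eating any characters.
Scanning left to right: at [0:1] → 'y'; at [4:6] → 'jh'.
With no groups in the pattern, `findall` gives back each whole match — 2 here.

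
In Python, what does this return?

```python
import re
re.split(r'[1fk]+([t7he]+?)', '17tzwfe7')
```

Pattern: one or more of one of [1fk]; then one or more of one of [t7he] (lazy) (captured).
With the lazy modifier that quantifier settles for the fewest repetitions that let the rest of the pattern succeed (the atoms after it are unaffected and can still be greedy).
Matches to split on: at [0:2] → '17'; at [5:7] → 'fe'.
`re.split` interleaves the captured-group text with the surrounding fragments.

['', '7', 'tzw', 'e', '7']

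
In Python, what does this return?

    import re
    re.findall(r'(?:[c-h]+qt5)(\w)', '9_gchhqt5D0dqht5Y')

`findall` collects group 1 from the one match (1 total).

['D']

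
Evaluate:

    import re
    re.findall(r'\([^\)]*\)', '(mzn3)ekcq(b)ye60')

No capturing groups, so `findall` returns the 2 full match strings.

['(mzn3)', '(b)']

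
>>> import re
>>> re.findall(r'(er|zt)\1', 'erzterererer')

['er', 'er']

`\1` is not a pattern — it's the concrete string captured by group 1, re-applied verbatim.
Walking the string: at [4:8] match 'erer', group 1 = 'er'; at [8:12] match 'erer', group 1 = 'er'.
One capturing group, so `findall` returns just the captured substring from each match — 2 in all.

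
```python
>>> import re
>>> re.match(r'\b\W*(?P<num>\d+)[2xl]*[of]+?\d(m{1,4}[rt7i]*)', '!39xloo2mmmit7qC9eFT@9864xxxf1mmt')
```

None

`re.match` won't scan ahead — the pattern has to work from the very first character.
Here position 0 doesn't satisfy it, so the call returns None.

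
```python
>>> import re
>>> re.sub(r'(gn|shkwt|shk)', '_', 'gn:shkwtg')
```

'_:_g'

`|` is ordered: at each position the engine commits to the first alternative that works.
Each match is replaced by '_'.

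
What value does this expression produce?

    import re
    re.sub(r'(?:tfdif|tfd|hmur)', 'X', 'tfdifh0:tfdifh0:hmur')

'Xh0:Xh0:X'

Alternation isn't longest-match — the leftmost alternative that fits at this position is chosen.
Matches: at [0:5] → 'tfdif'; at [8:13] → 'tfdif'; at [16:20] → 'hmur'.
`sub` substitutes 'X' at each match site.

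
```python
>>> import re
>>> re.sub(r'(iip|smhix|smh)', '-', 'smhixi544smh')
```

'-i544-'

Alternation isn't longest-match — the leftmost alternative that fits at this position is chosen.
Each match is replaced by '-'.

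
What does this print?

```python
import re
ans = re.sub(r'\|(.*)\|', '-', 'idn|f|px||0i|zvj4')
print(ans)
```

Matches: at [3:13] → '|f|px||0i|'.
`sub` substitutes '-' at each match site.

idn-zvj4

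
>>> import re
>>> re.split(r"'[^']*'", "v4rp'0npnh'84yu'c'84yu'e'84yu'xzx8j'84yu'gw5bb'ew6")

['v4rp', '84yu', '84yu', '84yu', '84yu', 'ew6']

Matches to split on: at [4:11] → "'0npnh'"; at [15:18] → "'c'"; at [22:25] → "'e'"; at [29:36] → "'xzx8j'"; at [40:47] → "'gw5bb'".
Each match becomes a cut point; 6 segments remain.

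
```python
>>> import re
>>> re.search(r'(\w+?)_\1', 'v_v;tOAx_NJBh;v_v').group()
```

`\1` has to match the exact text group 1 already captured.
`re.search` tries every starting position until one works.
The match spans [0:3] → 'v_v'.
Captured: group 1 = 'v'.

'v_v'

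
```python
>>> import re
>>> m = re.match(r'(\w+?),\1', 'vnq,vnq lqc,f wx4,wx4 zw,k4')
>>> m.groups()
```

After group 1 captures some text, `\1` only succeeds where that same text appears again.
`re.match` only tries the pattern at the start of the string.
The match spans [0:7] → 'vnq,vnq'.
Captured: group 1 = 'vnq'.

('vnq',)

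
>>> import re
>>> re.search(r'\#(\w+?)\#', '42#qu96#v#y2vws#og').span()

(2, 8)

`re.search` scans for the first position where the pattern succeeds.
The match spans [2:8] → '#qu96#'.
Captured: group 1 = 'qu96'.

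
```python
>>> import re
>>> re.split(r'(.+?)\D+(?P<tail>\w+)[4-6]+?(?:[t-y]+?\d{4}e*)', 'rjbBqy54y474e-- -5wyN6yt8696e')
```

A `+?`/`*?`/`{m,n}?` starts at its minimum and grows only as far as needed for what follows to match.
`re.split` interleaves the captured-group text with the surrounding fragments.

['', 'rjbBqy54y474', '5wyN', '']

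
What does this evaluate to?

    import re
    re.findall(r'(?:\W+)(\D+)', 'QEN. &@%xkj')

This matches one or more of a non-word character (non-capturing group); then one or more of a non-digit (captured).
Because there's exactly one group, `findall` drops the full match and keeps group 1 from the one hit.

['xkj']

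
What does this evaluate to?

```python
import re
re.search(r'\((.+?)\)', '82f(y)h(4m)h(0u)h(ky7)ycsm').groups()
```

('y',)

Because the quantifier is non-greedy, it stops expanding at the earliest point where the rest of the pattern can succeed.
`re.search` scans for the first position where the pattern succeeds.
The match spans [3:6] → '(y)'.
Captured: group 1 = 'y'.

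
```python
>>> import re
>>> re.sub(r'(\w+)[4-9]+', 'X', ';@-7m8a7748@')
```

The pattern matches one or more of a word character (captured); then one or more of a character in [4-9].
Each match is replaced by 'X'.

';@-X@'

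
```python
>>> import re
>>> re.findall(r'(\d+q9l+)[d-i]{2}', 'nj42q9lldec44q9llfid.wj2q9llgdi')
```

['42q9ll', '44q9ll', '2q9ll']

This matches one or more of a digit, then the literal 'q9', then one or more of a literal 'l' (captured); then exactly 2 of a character in [d-i].
Walking the string: at [2:10] match '42q9llde', group 1 = '42q9ll'; at [11:19] match '44q9llfi', group 1 = '44q9ll'; at [23:30] match '2q9llgd', group 1 = '2q9ll'.
`findall` collects group 1 from each match (3 total).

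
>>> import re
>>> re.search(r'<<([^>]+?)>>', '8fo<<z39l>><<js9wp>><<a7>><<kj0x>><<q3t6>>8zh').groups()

('z39l',)

`search` walks the string left to right and returns the first match it finds.
The match spans [3:11] → '<<z39l>>'.
Captured: group 1 = 'z39l'.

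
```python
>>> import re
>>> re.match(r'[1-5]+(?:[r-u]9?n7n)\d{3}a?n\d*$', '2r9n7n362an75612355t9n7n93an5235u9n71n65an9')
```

None

Pattern: one or more of a character in [1-5]; then a character in [r-u], then optionally the literal '9', then the literal 'n7n' (non-capturing group); then exactly 3 of a digit, then optionally a literal 'a', then the literal 'n'; then zero or more of a digit; then anchored at the end.
`re.match` only tries the pattern at the start of the string.
Here the pattern fails at index 0, so the call returns None.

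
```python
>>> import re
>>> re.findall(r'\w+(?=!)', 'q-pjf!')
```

The positive lookaround only admits positions where the adjacent text matches; those characters stay outside the span.
With no groups in the pattern, `findall` gives back each whole match — 1 here.

['pjf']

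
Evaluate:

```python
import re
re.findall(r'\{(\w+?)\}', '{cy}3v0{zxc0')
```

One capturing group, so `findall` returns just the captured substring from the one match — 1 in all.

['cy']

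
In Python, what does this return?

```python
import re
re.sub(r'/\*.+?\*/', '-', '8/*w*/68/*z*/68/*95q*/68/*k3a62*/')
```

'8-68-68-68-'

Because the quantifier is non-greedy, it stops expanding at the earliest point where the rest of the pattern can succeed.
Matches: at [1:6] → '/*w*/'; at [8:13] → '/*z*/'; at [15:22] → '/*95q*/'; at [24:33] → '/*k3a62*/'.
Each match is replaced by '-'.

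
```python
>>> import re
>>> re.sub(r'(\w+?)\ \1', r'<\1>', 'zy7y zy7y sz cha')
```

After group 1 captures some text, `\1` only succeeds where that same text appears again.
Matches: at [0:9] → 'zy7y zy7y'.
The replacement refers to a captured group, so each match is rewritten using its own captured text.

'<zy7y> sz cha'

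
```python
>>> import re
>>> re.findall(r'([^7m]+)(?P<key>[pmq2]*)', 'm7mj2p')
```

[('j2p', '')]

This matches one or more of any character except [7m] (captured); then zero or more of one of [pmq2] (captured as 'key').
With 2 capturing groups, `findall` returns a 2-tuple per match.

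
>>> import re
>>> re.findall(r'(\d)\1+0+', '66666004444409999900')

['6', '4', '9']

`\1` is not a pattern — it's the concrete string captured by group 1, re-applied verbatim.
Matches: at [0:7] match '6666600', group 1 = '6'; at [7:13] match '444440', group 1 = '4'; at [13:20] match '9999900', group 1 = '9'.
`findall` collects group 1 from each match (3 total).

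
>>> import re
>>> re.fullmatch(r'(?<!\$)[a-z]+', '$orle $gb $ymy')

The negative lookahead/lookbehind blocks any match where the forbidden context is present.
For `fullmatch`, every character of the input must be accounted for by the pattern.
Here there's no way to consume every character, so the call returns None.

None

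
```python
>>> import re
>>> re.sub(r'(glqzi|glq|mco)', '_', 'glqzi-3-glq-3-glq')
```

'_-3-_-3-_'

Alternation tries branches left to right and keeps the first one that lets the overall match succeed at that position.
Each match is replaced by '_'.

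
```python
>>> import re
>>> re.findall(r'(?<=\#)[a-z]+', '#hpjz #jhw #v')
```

['hpjz', 'jhw', 'v']

Lookahead/lookbehind check context without consuming it, so the matched span excludes the asserted characters.
Walking the string: at [1:5] → 'hpjz'; at [7:10] → 'jhw'; at [12:13] → 'v'.
No capturing groups, so `findall` returns the 3 full match strings.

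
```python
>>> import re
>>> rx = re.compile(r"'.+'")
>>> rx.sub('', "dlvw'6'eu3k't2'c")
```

Every occurrence is swapped for ''.

'dlvwc'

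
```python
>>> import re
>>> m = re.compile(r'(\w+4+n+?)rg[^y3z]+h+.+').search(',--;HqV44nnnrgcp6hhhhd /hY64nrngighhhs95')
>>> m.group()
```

'HqV44nnnrgcp6hhhhd /hY64nrngighhhs95'

Pattern: one or more of a word character, then one or more of the literal '4', then one or more of the literal 'n' (lazy) (captured); then the literal 'rg', then one or more of any character except [y3z]; then one or more of a literal 'h', then one or more of any character.
`search` walks the string left to right and returns the first match it finds.
The match spans [4:40] → 'HqV44nnnrgcp6hhhhd /hY64nrngighhhs95'.
Captured: group 1 = 'HqV44nnn'.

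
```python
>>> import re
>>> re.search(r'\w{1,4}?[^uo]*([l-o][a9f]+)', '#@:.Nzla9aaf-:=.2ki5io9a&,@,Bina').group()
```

Pattern: 1 to 4 of a word character (lazy), then zero or more of any character except [uo]; then a character in [l-o], then one or more of one of [a9f] (captured).
The match spans [4:24] → 'Nzla9aaf-:=.2ki5io9a'.

'Nzla9aaf-:=.2ki5io9a'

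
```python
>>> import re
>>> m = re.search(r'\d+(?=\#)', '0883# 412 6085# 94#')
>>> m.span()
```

(0, 4)

The lookaround is zero-width — it requires the adjacent text to match without consuming it, so the asserted text isn't part of the match.
`search` walks the string left to right and returns the first match it finds.
The match spans [0:4] → '0883'.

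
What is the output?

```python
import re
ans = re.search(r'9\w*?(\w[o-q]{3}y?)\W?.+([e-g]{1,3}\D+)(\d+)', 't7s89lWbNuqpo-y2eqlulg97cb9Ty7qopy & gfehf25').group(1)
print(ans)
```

uqpo

This matches a literal '9', then zero or more of a word character (lazy); then a word character, then exactly 3 of a character in [o-q], then optionally a literal 'y' (captured); then optionally a non-word character, then one or more of any character; then 1 to 3 of a character in [e-g], then one or more of a non-digit (captured); then one or more of a digit (captured).
`search` walks the string left to right and returns the first match it finds.
The match spans [4:44] → '9lWbNuqpo-y2eqlulg97cb9Ty7qopy & gfehf25'.
Captured: group 1 = 'uqpo', group 2 = 'ehf', group 3 = '25'.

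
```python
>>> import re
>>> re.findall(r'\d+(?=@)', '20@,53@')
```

The positive lookaround only admits positions where the adjacent text matches; those characters stay outside the span.
`findall` yields the raw match text (2 of them) because the pattern has no groups.

['20', '53']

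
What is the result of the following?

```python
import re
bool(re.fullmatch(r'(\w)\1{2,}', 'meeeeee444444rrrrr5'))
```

False

`\1` is not a pattern — it's the concrete string captured by group 1, re-applied verbatim.
`re.fullmatch` requires the pattern to consume the entire string.
Here there's no way to consume every character, so the call returns None, and `bool(None)` is False.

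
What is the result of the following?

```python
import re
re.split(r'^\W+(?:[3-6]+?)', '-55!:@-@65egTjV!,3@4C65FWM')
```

The pattern matches anchored at the start of the string; then one or more of a non-word character; then one or more of a character in [3-6] (lazy) (non-capturing group).
With the lazy modifier that quantifier settles for the fewest repetitions that let the rest of the pattern succeed (the atoms after it are unaffected and can still be greedy).
Matches to split on: at [0:2] → '-5'.
`split` removes every match and returns the 2 fragments in between.

['', '5!:@-@65egTjV!,3@4C65FWM']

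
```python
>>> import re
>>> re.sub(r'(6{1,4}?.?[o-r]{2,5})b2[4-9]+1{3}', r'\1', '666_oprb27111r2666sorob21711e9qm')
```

'666_oprr2666sorob21711e9qm'

Each match is replaced using the text its own group 1 captured.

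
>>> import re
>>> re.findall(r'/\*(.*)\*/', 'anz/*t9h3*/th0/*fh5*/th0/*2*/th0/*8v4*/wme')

`findall` collects group 1 from the one match (1 total).

['t9h3*/th0/*fh5*/th0/*2*/th0/*8v4']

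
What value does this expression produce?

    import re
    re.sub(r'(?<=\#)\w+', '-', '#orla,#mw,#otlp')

'#-,#-,#-'

Lookahead/lookbehind check context without consuming it, so the matched span excludes the asserted characters.
Matches: at [1:5] → 'orla'; at [7:9] → 'mw'; at [11:15] → 'otlp'.
Each match is replaced by '-'.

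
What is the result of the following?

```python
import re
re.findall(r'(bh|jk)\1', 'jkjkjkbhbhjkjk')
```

After group 1 captures some text, `\1` only succeeds where that same text appears again.
Scanning left to right: at [0:4] match 'jkjk', group 1 = 'jk'; at [6:10] match 'bhbh', group 1 = 'bh'; at [10:14] match 'jkjk', group 1 = 'jk'.
With a single group, `findall` returns only what that group captured — 3 items.

['jk', 'bh', 'jk']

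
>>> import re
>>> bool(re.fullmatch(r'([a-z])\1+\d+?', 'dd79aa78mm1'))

`re.fullmatch` requires the pattern to consume the entire string.
Here the string isn't matched end-to-end, so the call returns None, and `bool(None)` is False.

False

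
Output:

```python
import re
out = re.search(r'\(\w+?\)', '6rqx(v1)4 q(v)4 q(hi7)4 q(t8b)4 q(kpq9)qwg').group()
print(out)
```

(v1)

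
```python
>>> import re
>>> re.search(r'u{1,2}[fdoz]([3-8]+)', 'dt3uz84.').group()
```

The pattern matches 1 to 2 of a literal 'u', then one of [fdoz]; then one or more of a character in [3-8] (captured).
`re.search` tries every starting position until one works.
The match spans [3:7] → 'uz84'.
Captured: group 1 = '84'.

'uz84'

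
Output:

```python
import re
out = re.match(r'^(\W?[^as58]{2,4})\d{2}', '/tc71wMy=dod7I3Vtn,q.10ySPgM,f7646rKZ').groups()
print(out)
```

('/tc',)

This matches anchored at the start of the string; then optionally a non-word character, then 2 to 4 of any character except [as58] (captured); then exactly 2 of a digit.
`re.match` only tries the pattern at the start of the string.
The match spans [0:5] → '/tc71'.
Captured: group 1 = '/tc'.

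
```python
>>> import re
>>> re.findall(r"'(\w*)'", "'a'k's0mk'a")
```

['a', 's0mk']

Matches: at [0:3] match "'a'", group 1 = 'a'; at [4:10] match "'s0mk'", group 1 = 's0mk'.
One capturing group, so `findall` returns just the captured substring from each match — 2 in all.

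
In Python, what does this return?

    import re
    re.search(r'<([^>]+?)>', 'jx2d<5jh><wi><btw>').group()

Unlike `match`, `search` isn't anchored — it looks for the pattern anywhere in the string.
The match spans [4:9] → '<5jh>'.
Captured: group 1 = '5jh'.

'<5jh>'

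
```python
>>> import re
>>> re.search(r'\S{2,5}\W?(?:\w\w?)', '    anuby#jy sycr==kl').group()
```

Pattern: 2 to 5 of a non-whitespace character, then optionally a non-word character; then a word character, then optionally a word character (non-capturing group).
`re.search` scans for the first position where the pattern succeeds.
The match spans [4:12] → 'anuby#jy'.

'anuby#jy'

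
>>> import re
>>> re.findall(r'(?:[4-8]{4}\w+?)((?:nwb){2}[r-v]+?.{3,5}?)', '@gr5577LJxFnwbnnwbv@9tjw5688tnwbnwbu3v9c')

['nwbnwbu3v9']

Pattern: exactly 4 of a character in [4-8], then one or more of a word character (lazy) (non-capturing group); then the literal 'nwb' repeated 2 times, then one or more of a character in [r-v] (lazy), then 3 to 5 of any character (lazy) (captured).
Because the quantifier is non-greedy, it stops expanding at the earliest point where the rest of the pattern can succeed.
Scanning left to right: at [24:39] match '5688tnwbnwbu3v9', group 1 = 'nwbnwbu3v9'.
One capturing group, so `findall` returns just the captured substring from the one match — 1 in all.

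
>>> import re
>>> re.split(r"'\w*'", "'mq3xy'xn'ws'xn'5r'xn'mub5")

Matches to split on: at [0:7] → "'mq3xy'"; at [9:13] → "'ws'"; at [15:19] → "'5r'".
Splitting on the pattern gives 4 pieces.

['', 'xn', 'xn', "xn'mub5"]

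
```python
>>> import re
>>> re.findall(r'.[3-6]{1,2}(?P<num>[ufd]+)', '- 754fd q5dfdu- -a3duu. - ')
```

['fd', 'dfdu', 'duu']

Pattern: any character, then 1 to 2 of a character in [3-6]; then one or more of one of [ufd] (captured as 'num').
Matches: at [2:7] match '754fd', group 1 = 'fd'; at [8:14] match 'q5dfdu', group 1 = 'dfdu'; at [17:22] match 'a3duu', group 1 = 'duu'.
`findall` collects group 1 from each match (3 total).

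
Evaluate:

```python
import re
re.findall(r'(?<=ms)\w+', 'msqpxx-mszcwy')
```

['qpxx', 'zcwy']

The `(?=…)`/`(?<=…)` assertion just peeks at neighbouring text; it doesn't advance the match position.
Since nothing is captured, `findall` lists the 2 matched substrings directly.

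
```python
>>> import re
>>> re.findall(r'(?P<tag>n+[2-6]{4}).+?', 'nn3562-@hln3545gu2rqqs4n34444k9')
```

['nn3562', 'n3545', 'n3444']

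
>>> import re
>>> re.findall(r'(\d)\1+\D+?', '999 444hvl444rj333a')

The backreference `\1` re-matches whatever the first group consumed, character for character.
With a single group, `findall` returns only what that group captured — 4 items.

['9', '4', '4', '3']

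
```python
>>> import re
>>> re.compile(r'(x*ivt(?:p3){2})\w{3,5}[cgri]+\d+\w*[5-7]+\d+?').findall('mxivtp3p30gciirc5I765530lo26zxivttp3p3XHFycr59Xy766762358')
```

['xivtp3p3']

This matches zero or more of the literal 'x', then the literal 'ivt', then the literal 'p3' repeated 2 times (captured); then 3 to 5 of a word character, then one or more of one of [cgri], then one or more of a digit; then zero or more of a word character, then one or more of a character in [5-7], then one or more of a digit (lazy).
Scanning left to right: at [1:57] match 'xivtp3p30gciirc5I765530lo26zxivttp3p3XHFycr59Xy766762358', group 1 = 'xivtp3p3'.
Because there's exactly one group, `findall` drops the full match and keeps group 1 from the one hit.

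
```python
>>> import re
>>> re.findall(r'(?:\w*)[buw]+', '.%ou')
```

['ou']

Pattern: zero or more of a word character (non-capturing group); then one or more of one of [buw].
Scanning left to right: at [2:4] → 'ou'.
`findall` yields the raw match text (1 of them) because the pattern has no groups.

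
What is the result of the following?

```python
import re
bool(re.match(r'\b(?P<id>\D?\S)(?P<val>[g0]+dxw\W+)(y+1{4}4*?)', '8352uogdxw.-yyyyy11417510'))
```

False

The pattern matches a word boundary (`\b`, zero-width); then optionally a non-digit, then a non-whitespace character (captured as 'id'); then one or more of one of [g0], then the literal 'dxw', then one or more of a non-word character (captured as 'val'); then one or more of a literal 'y', then exactly 4 of the literal '1', then zero or more of a literal '4' (lazy) (captured).
`match` is anchored at position 0; if the pattern doesn't fit there, it returns None.
Here the pattern fails at index 0, so the call returns None, and `bool(None)` is False.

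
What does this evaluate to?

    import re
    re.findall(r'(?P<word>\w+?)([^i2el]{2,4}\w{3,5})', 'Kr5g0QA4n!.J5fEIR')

The pattern matches one or more of a word character (lazy) (captured as 'word'); then 2 to 4 of any character except [i2el], then 3 to 5 of a word character (captured).
A `+?`/`*?`/`{m,n}?` starts at its minimum and grows only as far as needed for what follows to match.
Walking the string: at [0:9] match 'Kr5g0QA4n', groups = ('K', 'r5g0QA4n'); at [11:17] match 'J5fEIR', groups = ('J', '5fEIR').
2 groups means each result is a tuple of 2 captured strings — 2 here.

[('K', 'r5g0QA4n'), ('J', '5fEIR')]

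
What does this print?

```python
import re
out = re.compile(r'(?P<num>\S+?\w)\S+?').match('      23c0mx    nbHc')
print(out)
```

None

This matches one or more of a non-whitespace character (lazy), then a word character (captured as 'num'); then one or more of a non-whitespace character (lazy).
`re.match` only tries the pattern at the start of the string.
Here the pattern fails at index 0, so the call returns None.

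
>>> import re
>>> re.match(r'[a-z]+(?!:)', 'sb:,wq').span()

`re.match` only tries the pattern at the start of the string.
The match spans [0:1] → 's'.

(0, 1)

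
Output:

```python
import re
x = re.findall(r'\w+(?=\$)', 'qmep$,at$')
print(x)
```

['qmep', 'at']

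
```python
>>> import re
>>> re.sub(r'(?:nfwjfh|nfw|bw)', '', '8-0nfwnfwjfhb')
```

'8-0b'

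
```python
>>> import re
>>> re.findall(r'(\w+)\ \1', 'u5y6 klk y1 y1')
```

['y1']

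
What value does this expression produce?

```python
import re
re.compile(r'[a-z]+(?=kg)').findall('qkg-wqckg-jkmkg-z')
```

The `(?=…)`/`(?<=…)` assertion just peeks at neighbouring text; it doesn't advance the match position.
Matches: at [0:1] → 'q'; at [4:7] → 'wqc'; at [10:13] → 'jkm'.
No capturing groups, so `findall` returns the 3 full match strings.

['q', 'wqc', 'jkm']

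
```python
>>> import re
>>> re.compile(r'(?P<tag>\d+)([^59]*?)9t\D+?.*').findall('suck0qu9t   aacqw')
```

[('0', 'qu')]

The pattern matches one or more of a digit (captured as 'tag'); then zero or more of any character except [59] (lazy) (captured); then the literal '9t', then one or more of a non-digit (lazy), then zero or more of any character.
Walking the string: at [4:17] match '0qu9t   aacqw', groups = ('0', 'qu').
`findall` packs the 2 group values into a tuple for every match.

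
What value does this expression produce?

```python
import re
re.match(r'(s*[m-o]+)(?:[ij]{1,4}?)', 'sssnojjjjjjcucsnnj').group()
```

Pattern: zero or more of the literal 's', then one or more of a character in [m-o] (captured); then 1 to 4 of one of [ij] (lazy) (non-capturing group).
A `+?`/`*?`/`{m,n}?` starts at its minimum and grows only as far as needed for what follows to match.
With `match`, the pattern is implicitly anchored at the beginning.
The match spans [0:6] → 'sssnoj'.
Captured: group 1 = 'sssno'.

'sssnoj'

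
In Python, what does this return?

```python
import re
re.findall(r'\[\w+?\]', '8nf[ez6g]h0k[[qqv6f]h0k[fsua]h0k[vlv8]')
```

['[ez6g]', '[qqv6f]', '[fsua]', '[vlv8]']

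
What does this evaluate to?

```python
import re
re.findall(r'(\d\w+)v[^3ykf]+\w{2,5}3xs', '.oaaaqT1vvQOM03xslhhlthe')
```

This matches a digit, then one or more of a word character (captured); then a literal 'v'; then one or more of any character except [3ykf]; then 2 to 5 of a word character, then the literal '3xs'.
Walking the string: at [7:17] match '1vvQOM03xs', group 1 = '1v'.
With a single group, `findall` returns only what that group captured — 1 item.

['1v']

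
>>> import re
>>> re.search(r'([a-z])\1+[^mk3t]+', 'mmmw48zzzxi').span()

(0, 11)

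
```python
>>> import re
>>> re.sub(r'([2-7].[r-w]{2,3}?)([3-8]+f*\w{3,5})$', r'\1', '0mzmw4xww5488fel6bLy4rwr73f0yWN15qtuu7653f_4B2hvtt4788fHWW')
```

'0mzmw4xww5488fel6bLy4rwr73f0yWN15qtuu7653f_4B2hvtt'

Each match is replaced using the text its own group 1 captured.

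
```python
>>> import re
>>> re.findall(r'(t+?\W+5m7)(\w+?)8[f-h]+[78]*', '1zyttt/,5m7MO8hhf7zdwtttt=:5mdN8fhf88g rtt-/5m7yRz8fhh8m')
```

[('ttt/,5m7', 'MO'), ('tt-/5m7', 'yRz')]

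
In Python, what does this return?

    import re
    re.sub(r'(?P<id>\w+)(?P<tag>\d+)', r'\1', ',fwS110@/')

',fwS11@/'

Each match is replaced using the text its own group 1 captured.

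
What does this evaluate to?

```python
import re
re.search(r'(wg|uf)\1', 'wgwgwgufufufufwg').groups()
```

('wg',)

`\1` has to match the exact text group 1 already captured.
`re.search` tries every starting position until one works.
The match spans [0:4] → 'wgwg'.
Captured: group 1 = 'wg'.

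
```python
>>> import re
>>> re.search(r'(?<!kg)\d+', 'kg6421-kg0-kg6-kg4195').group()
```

'421'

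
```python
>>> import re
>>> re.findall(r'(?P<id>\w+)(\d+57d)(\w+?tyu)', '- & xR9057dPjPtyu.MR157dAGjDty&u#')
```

Pattern: one or more of a word character (captured as 'id'); then one or more of a digit, then the literal '57d' (captured); then one or more of a word character (lazy), then the literal 'tyu' (captured).
Matches: at [4:17] match 'xR9057dPjPtyu', groups = ('xR9', '057d', 'PjPtyu').
With 3 capturing groups, `findall` returns a 3-tuple per match.

[('xR9', '057d', 'PjPtyu')]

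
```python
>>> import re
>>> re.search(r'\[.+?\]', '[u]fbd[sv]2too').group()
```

'[u]'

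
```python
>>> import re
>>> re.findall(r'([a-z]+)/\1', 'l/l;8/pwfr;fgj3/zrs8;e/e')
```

['l', 'e']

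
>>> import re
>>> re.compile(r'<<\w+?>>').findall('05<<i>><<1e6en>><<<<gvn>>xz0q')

Scanning left to right: at [2:7] → '<<i>>'; at [7:16] → '<<1e6en>>'; at [18:25] → '<<gvn>>'.
Since nothing is captured, `findall` lists the 3 matched substrings directly.

['<<i>>', '<<1e6en>>', '<<gvn>>']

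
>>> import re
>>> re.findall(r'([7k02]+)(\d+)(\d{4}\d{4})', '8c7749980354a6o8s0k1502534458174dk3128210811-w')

With 3 capturing groups, `findall` returns a 3-tuple per match.

[('7', '7', '49980354'), ('0k', '15025', '34458174'), ('k', '31', '28210811')]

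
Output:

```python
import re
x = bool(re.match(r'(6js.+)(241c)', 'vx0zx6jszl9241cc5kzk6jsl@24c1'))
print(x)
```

False

Pattern: the literal '6js', then one or more of any character (captured); then a literal '2', then the literal '41c' (captured).
With `match`, the pattern is implicitly anchored at the beginning.
Here position 0 doesn't satisfy it, so the call returns None, and `bool(None)` is False.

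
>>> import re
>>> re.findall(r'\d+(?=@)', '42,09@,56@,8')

['09', '56']

The `(?=…)`/`(?<=…)` assertion just peeks at neighbouring text; it doesn't advance the match position.
Matches: at [3:5] → '09'; at [7:9] → '56'.
Since nothing is captured, `findall` lists the 2 matched substrings directly.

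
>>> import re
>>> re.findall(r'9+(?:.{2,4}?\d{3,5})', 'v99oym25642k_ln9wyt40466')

['99oym25642', '9wyt40466']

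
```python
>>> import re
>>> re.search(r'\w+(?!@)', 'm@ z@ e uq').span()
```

The negative lookahead/lookbehind blocks any match where the forbidden context is present.
The match spans [6:7] → 'e'.

(6, 7)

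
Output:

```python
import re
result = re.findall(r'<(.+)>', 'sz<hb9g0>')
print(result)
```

Matches: at [2:9] match '<hb9g0>', group 1 = 'hb9g0'.
`findall` collects group 1 from the one match (1 total).

['hb9g0']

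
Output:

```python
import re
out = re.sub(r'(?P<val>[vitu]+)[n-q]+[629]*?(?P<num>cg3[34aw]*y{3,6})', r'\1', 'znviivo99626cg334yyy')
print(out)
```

The replacement refers to a captured group, so each match is rewritten using its own captured text.

znviiv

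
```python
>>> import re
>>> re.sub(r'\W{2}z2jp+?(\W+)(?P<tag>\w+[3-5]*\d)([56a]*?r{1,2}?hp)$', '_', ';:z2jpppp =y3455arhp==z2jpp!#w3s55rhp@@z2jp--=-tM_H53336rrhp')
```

';:z2jpppp =y3455arhp==z2jpp!#w3s55rhp_'

Each match is replaced by '_'.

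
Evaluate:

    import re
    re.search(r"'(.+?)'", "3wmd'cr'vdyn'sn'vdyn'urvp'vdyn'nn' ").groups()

`search` walks the string left to right and returns the first match it finds.
The match spans [4:8] → "'cr'".
Captured: group 1 = 'cr'.

('cr',)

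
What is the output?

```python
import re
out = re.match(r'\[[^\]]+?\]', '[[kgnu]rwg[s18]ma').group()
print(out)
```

[[kgnu]

`re.match` won't scan ahead — the pattern has to work from the very first character.
The match spans [0:7] → '[[kgnu]'.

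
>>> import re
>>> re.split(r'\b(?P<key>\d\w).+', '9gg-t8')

Pattern: a word boundary (`\b`, zero-width); then a digit, then a word character (captured as 'key'); then one or more of any character.
The group in the pattern means `split` returns the separators' captures alongside the pieces.

['', '9g', '']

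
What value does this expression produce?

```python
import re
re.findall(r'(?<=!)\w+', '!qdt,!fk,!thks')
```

Because the assertion is zero-width, the text it checks is not consumed and won't appear in the result.
Walking the string: at [1:4] → 'qdt'; at [6:8] → 'fk'; at [10:14] → 'thks'.
`findall` yields the raw match text (3 of them) because the pattern has no groups.

['qdt', 'fk', 'thks']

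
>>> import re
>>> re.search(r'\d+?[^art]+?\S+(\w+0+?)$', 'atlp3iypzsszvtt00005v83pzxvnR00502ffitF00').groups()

('00',)

Pattern: one or more of a digit (lazy); then one or more of any character except [art] (lazy), then one or more of a non-whitespace character; then one or more of a word character, then one or more of a literal '0' (lazy) (captured); then anchored at the end.
Unlike `match`, `search` isn't anchored — it looks for the pattern anywhere in the string.
The match spans [4:41] → '3iypzsszvtt00005v83pzxvnR00502ffitF00'.
Captured: group 1 = '00'.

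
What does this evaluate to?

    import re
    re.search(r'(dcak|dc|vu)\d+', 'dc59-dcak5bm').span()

(0, 4)

`re.search` tries every starting position until one works.
The match spans [0:4] → 'dc59'.
Captured: group 1 = 'dc'.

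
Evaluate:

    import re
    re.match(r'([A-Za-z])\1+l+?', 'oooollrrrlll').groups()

('o',)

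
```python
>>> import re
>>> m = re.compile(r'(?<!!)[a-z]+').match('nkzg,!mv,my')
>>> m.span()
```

`re.match` only tries the pattern at the start of the string.
The match spans [0:4] → 'nkzg'.

(0, 4)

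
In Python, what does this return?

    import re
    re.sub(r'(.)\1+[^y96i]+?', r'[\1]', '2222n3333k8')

`\1` is not a pattern — it's the concrete string captured by group 1, re-applied verbatim.
Each match is replaced using the text its own group 1 captured.

'[2][3]8'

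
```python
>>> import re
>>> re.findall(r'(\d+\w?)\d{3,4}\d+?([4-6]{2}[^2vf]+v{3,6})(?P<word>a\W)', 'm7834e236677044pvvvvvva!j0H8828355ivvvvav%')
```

3 groups means the one result is a tuple of 3 captured strings — 1 here.

[('7834e', '44pvvvvvv', 'a!')]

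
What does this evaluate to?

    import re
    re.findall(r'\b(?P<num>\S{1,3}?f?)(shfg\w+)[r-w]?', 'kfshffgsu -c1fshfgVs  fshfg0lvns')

[('c1f', 'shfgVs'), ('f', 'shfg0lvns')]

The pattern matches a word boundary (`\b`, zero-width); then 1 to 3 of a non-whitespace character (lazy), then optionally the literal 'f' (captured as 'num'); then a literal 's', then the literal 'hfg', then one or more of a word character (captured); then optionally a character in [r-w].
Matches: at [11:20] match 'c1fshfgVs', groups = ('c1f', 'shfgVs'); at [22:32] match 'fshfg0lvns', groups = ('f', 'shfg0lvns').
Multiple groups make `findall` return tuples — one 2-tuple for each match.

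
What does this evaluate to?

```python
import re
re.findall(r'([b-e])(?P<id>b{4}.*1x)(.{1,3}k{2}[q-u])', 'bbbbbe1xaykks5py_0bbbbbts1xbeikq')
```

This matches a character in [b-e] (captured); then exactly 4 of a literal 'b', then zero or more of any character, then the literal '1x' (captured as 'id'); then 1 to 3 of any character, then exactly 2 of the literal 'k', then a character in [q-u] (captured).
`findall` packs the 3 group values into a tuple for every match.

[('b', 'bbbbe1x', 'aykks')]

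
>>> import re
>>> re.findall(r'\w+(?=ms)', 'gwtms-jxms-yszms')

The lookaround is zero-width — it requires the adjacent text to match without consuming it, so the asserted text isn't part of the match.
Scanning left to right: at [0:3] → 'gwt'; at [6:8] → 'jx'; at [11:14] → 'ysz'.
Since nothing is captured, `findall` lists the 3 matched substrings directly.

['gwt', 'jx', 'ysz']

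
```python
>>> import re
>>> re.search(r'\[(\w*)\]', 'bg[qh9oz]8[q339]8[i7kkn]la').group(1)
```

'qh9oz'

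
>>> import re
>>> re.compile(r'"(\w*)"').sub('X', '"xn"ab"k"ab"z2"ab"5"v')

Each match is replaced by 'X'.

'XabXabXabXv'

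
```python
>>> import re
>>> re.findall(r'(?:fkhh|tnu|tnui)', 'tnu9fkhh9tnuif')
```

Alternation isn't longest-match — the leftmost alternative that fits at this position is chosen.
Matches: at [0:3] → 'tnu'; at [4:8] → 'fkhh'; at [9:12] → 'tnu'.
No capturing groups, so `findall` returns the 3 full match strings.

['tnu', 'fkhh', 'tnu']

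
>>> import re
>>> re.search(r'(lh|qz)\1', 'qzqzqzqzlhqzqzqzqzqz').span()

(0, 4)

After group 1 captures some text, `\1` only succeeds where that same text appears again.
`re.search` tries every starting position until one works.
The match spans [0:4] → 'qzqz'.
Captured: group 1 = 'qz'.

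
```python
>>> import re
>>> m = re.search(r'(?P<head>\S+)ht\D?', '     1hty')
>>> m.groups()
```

The match spans [5:9] → '1hty'.
Captured: group 1 = '1'.

('1',)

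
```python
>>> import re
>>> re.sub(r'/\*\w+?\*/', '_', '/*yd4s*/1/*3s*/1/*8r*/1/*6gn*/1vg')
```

'_1_1_1_1vg'

Matches: at [0:8] → '/*yd4s*/'; at [9:15] → '/*3s*/'; at [16:22] → '/*8r*/'; at [23:30] → '/*6gn*/'.
Every occurrence is swapped for '_'.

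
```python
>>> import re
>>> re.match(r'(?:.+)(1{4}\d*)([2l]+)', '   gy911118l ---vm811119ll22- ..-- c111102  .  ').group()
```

`re.match` only tries the pattern at the start of the string.
The match spans [0:42] → '   gy911118l ---vm811119ll22- ..-- c111102'.

'   gy911118l ---vm811119ll22- ..-- c111102'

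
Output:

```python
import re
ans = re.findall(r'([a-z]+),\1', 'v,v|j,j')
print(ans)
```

['v', 'j']

A backreference is literal: `\1` must see the identical characters the first group matched.
Matches: at [0:3] match 'v,v', group 1 = 'v'; at [4:7] match 'j,j', group 1 = 'j'.
`findall` collects group 1 from each match (2 total).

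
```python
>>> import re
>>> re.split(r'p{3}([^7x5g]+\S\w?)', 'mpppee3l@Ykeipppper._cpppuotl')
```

['m', 'ee3l@Ykeipppper._cpppuotl', '']

Pattern: exactly 3 of a literal 'p'; then one or more of any character except [7x5g], then a non-whitespace character, then optionally a word character (captured).
Matches to split on: at [1:29] → 'pppee3l@Ykeipppper._cpppuotl'.
The group in the pattern means `split` returns the separators' captures alongside the pieces.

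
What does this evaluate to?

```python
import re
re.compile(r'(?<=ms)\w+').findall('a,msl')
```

['l']

Lookahead/lookbehind check context without consuming it, so the matched span excludes the asserted characters.
Walking the string: at [4:5] → 'l'.
No capturing groups, so `findall` returns the 1 full match string.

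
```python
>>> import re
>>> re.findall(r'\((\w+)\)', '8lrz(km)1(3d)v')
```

`findall` collects group 1 from each match (2 total).

['km', '3d']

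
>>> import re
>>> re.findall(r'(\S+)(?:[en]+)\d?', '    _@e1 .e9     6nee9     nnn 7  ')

Pattern: one or more of a non-whitespace character (captured); then one or more of one of [en] (non-capturing group); then optionally a digit.
Matches: at [4:8] match '_@e1', group 1 = '_@'; at [9:12] match '.e9', group 1 = '.'; at [17:22] match '6nee9', group 1 = '6ne'; at [27:30] match 'nnn', group 1 = 'nn'.
With a single group, `findall` returns only what that group captured — 4 items.

['_@', '.', '6ne', 'nn']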